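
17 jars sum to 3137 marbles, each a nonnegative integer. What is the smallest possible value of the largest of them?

185

If every one of the 17 were at most 184, the total would be at most 17 × 184 = 3128 < 3137.
Equality holds with 9 values of 185 and 8 values of 184.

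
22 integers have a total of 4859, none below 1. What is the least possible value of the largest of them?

221

The average is 4859/22 > 220, so not all 22 can be 220 or less; the largest is ≥ 221.
Achievable: 19 of them at 221 and 3 at 220 total 4859.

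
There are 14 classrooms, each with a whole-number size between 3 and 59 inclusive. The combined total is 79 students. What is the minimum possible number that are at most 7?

7

Let j be the number exceeding 7. Then the total is ≥ 8·j + 3·(14 − j) = 42 + 5j.
So 5j ≤ 37 and j ≤ 7; hence at least 14 − 7 = 7 are ≤ 7.
Exactly 7 works: 7 values at 3 and 7 at 8 total 77; raise one of the low values by 2 (still ≤ 7) to hit 79.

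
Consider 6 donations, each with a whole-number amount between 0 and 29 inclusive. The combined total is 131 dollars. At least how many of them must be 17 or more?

3

If only k of them are at least 17, the other 6 − k are at most 16, so the total is at most k·29 + (6 − k)·16.
This must reach 131, so k·29 + (6 − k)·16 ≥ 131, giving k ≥ 3.
Exactly 3 works: 3 values at 29 and 3 at 16 total 135; lower one of the high values by 4 (still ≥ 17) to hit 131.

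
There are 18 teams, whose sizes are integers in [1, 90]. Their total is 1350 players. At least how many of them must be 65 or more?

Suppose at most 18 − j of them reach 65; then j values are ≤ 64 and the rest ≤ 90.
The total is then ≤ 64·j + 90·(18 − j) = 1620 − 26j. For this to be ≥ 1350 we need j ≤ 10, so at least 18 − 10 = 8 must reach 65.
Exactly 8 works: 8 values at 90 and 10 at 64 total 1360; lower one of the high values by 10 (still ≥ 65) to hit 1350.

8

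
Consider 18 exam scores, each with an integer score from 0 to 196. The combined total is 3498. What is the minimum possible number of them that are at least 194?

Suppose at most 18 − j of them reach 194; then j values are ≤ 193 and the rest ≤ 196.
The total is then ≤ 193·j + 196·(18 − j) = 3528 − 3j. For this to be ≥ 3498 we need j ≤ 10, so at least 18 − 10 = 8 must reach 194.
Exactly 8 works: 8 values at 196 and 10 at 193 total 3498.

8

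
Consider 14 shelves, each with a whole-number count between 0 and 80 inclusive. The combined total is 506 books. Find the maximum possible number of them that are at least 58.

With k values at 58 or above and the rest at least 0, the sum is at least 0 + 58k.
Since the sum is 506, we need 58k ≤ 506, i.e. k ≤ 8.
k = 8 is achieved by 8 values at 58 and 6 at 0, total 464; add 42 to one value (staying below 58) to reach 506.

8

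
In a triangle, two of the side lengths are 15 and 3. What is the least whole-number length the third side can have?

13

The third side must exceed |15 − 3| = 12.
The smallest integer above 12 is 13.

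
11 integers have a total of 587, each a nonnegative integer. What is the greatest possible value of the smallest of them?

53

The average is 587/11 < 54, so some value is ≤ 53.
Equality holds with 7 values of 53 and 4 values of 54.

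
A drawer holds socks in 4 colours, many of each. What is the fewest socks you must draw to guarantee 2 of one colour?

In the worst case you draw 1 of each of the 4 colours: 4 × 1 = 4.
One more forces 2 of some colour, so 4 + 1 = 5.

5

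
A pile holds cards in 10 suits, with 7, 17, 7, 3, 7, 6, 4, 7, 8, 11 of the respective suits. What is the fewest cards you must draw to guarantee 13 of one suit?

In the worst case you take as many as possible of each suit without reaching 13: 7 + 12 + 7 + 3 + 7 + 6 + 4 + 7 + 8 + 11 = 72.
The next one must give 13 of some suit, so 72 + 1 = 73.

73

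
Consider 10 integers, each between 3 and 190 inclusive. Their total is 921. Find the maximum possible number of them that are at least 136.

With k values at 136 or above and the rest at least 3, the sum is at least 30 + 133k.
Since the sum is 921, we need 133k ≤ 891, i.e. k ≤ 6.
k = 6 is achieved by 6 values at 136 and 4 at 3, total 828; add 93 to one value (staying below 136) to reach 921.

6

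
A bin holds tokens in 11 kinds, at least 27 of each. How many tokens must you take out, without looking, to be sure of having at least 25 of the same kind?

265

You could draw 24 of every kind without reaching 25 of any — 264 in all.
One more forces 25 of some kind, so 264 + 1 = 265.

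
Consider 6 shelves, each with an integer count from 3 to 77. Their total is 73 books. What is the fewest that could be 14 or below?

2

Let j be the number exceeding 14. Then the total is ≥ 15·j + 3·(6 − j) = 18 + 12j.
So 12j ≤ 55 and j ≤ 4; hence at least 6 − 4 = 2 are ≤ 14.
Exactly 2 works: 2 values at 3 and 4 at 15 total 66; raise one of the low values by 7 (still ≤ 14) to hit 73.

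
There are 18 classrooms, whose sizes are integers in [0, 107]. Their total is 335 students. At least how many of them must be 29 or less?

7

Let j be the number exceeding 29. Then the total is ≥ 30·j + 0·(18 − j) = 0 + 30j.
So 30j ≤ 335 and j ≤ 11; hence at least 18 − 11 = 7 are ≤ 29.
Exactly 7 works: 7 values at 0 and 11 at 30 total 330; raise one of the low values by 5 (still ≤ 29) to hit 335.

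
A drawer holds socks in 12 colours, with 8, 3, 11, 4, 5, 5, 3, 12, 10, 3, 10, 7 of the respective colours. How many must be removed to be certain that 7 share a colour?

60

In the worst case you take as many as possible of each colour without reaching 7: 6 + 3 + 6 + 4 + 5 + 5 + 3 + 6 + 6 + 3 + 6 + 6 = 59.
The next one must give 7 of some colour, so 59 + 1 = 60.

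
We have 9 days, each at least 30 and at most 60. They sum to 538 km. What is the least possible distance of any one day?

58

To make one day as small as possible, make the other 8 as large as possible.
The other 8 contribute at most 8 × 60 = 480, leaving at least 538 − 480 = 58.
Since 58 ≥ 30, this is achievable: one at 58 and 8 at 60.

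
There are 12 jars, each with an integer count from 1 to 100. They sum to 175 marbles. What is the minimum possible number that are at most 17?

3

Let j be the number exceeding 17. Then the total is ≥ 18·j + 1·(12 − j) = 12 + 17j.
So 17j ≤ 163 and j ≤ 9; hence at least 12 − 9 = 3 are ≤ 17.
Exactly 3 works: 3 values at 1 and 9 at 18 total 165; raise one of the low values by 10 (still ≤ 17) to hit 175.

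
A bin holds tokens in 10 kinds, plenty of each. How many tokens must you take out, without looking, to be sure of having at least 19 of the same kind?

You could draw 18 of every kind without reaching 19 of any — 180 in all.
One more forces 19 of some kind, so 180 + 1 = 181.

181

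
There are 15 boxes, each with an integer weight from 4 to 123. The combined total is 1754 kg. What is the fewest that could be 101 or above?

Suppose at most 15 − j of them reach 101; then j values are ≤ 100 and the rest ≤ 123.
The total is then ≤ 100·j + 123·(15 − j) = 1845 − 23j. For this to be ≥ 1754 we need j ≤ 3, so at least 15 − 3 = 12 must reach 101.
Exactly 12 works: 12 values at 123 and 3 at 100 total 1776; lower one of the high values by 22 (still ≥ 101) to hit 1754.

12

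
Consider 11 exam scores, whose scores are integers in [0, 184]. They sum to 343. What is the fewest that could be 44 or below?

4

Let j be the number exceeding 44. Then the total is ≥ 45·j + 0·(11 − j) = 0 + 45j.
So 45j ≤ 343 and j ≤ 7; hence at least 11 − 7 = 4 are ≤ 44.
Exactly 4 works: 4 values at 0 and 7 at 45 total 315; raise one of the low values by 28 (still ≤ 44) to hit 343.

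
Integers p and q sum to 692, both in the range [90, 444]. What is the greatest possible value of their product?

119716

With p + q fixed, pq peaks when the two are closest together.
Taking p = 346 and q = 346 (both in [90, 444]) gives pq = 119716.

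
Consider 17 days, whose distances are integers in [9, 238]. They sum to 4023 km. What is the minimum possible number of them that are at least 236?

Suppose at most 17 − j of them reach 236; then j values are ≤ 235 and the rest ≤ 238.
The total is then ≤ 235·j + 238·(17 − j) = 4046 − 3j. For this to be ≥ 4023 we need j ≤ 7, so at least 17 − 7 = 10 must reach 236.
Exactly 10 works: 10 values at 238 and 7 at 235 total 4025; lower one of the high values by 2 (still ≥ 236) to hit 4023.

10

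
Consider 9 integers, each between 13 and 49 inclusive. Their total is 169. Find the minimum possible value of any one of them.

To make one integer as small as possible, make the other 8 as large as possible.
The other 8 can take up 8 × 49 = 392 ≥ 169 − 13, so one integer can sit at its floor of 13.
Achievable: one at 13 and the other 8 totalling 156, which fits since 8 × 13 ≤ 156 ≤ 8 × 49.

13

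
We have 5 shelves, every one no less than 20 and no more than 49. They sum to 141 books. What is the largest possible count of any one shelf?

49

Maximizing one value means minimizing the remaining 4.
The other 4 contribute at least 4 × 20 = 80, leaving at most 141 − 80 = 61.
But each shelf is capped at 49, so the maximum is 49.
Achievable: one at 49 and the other 4 totalling 92, which fits since 4 × 20 ≤ 92 ≤ 4 × 49.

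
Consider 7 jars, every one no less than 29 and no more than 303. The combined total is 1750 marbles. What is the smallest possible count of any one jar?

To make one jar as small as possible, make the other 6 as large as possible.
The other 6 can take up 6 × 303 = 1818 ≥ 1750 − 29, so one jar can sit at its floor of 29.
Achievable: one at 29 and the other 6 totalling 1721, which fits since 6 × 29 ≤ 1721 ≤ 6 × 303.

29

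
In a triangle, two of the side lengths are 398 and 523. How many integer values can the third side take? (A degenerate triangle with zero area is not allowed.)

The triangle inequality gives |398 − 523| < c < 398 + 523, i.e. 125 < c < 921.
So c can be any integer from 126 to 920: 795 values.

795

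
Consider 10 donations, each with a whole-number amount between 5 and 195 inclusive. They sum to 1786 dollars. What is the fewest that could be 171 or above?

4

Each value short of 171 is at most 170, costing at least 195 − 170 = 25 against the maximum total of 1950.
We can afford to lose at most 1950 − 1786 = 164, so at most ⌊164/25⌋ = 6 fall short, and at least 4 are ≥ 171.
Exactly 4 works: 4 values at 195 and 6 at 170 total 1800; lower one of the high values by 14 (still ≥ 171) to hit 1786.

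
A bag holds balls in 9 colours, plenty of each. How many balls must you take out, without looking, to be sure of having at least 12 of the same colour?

In the worst case you draw 11 of each of the 9 colours: 9 × 11 = 99.
One more forces 12 of some colour, so 99 + 1 = 100.

100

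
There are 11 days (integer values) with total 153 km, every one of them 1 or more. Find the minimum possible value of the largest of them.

14

Some value must be at least ⌈153/11⌉ = 14, since 11 × 13 = 143 < 153.
Achievable: 10 of them at 14 and 1 at 13 total 153.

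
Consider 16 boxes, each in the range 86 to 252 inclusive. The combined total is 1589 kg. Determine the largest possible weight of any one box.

252

To make one box as large as possible, make the other 15 as small as possible.
The other 15 contribute at least 15 × 86 = 1290, leaving at most 1589 − 1290 = 299.
But each box is capped at 252, so the maximum is 252.
Achievable: one at 252 and the other 15 totalling 1337, which fits since 15 × 86 ≤ 1337 ≤ 15 × 252.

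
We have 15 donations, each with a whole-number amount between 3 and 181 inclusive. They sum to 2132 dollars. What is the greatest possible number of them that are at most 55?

4

Suppose k of them are at most 55. Those contribute at most 55 each and the rest at most 181 each.
So the total is at most 55k + 181(15 − k) = 2715 − 126k. This must still be ≥ 2132, so k ≤ 4.
k = 4 is achieved by 4 values at 55 and 11 at 181, total 2211; lower one of the 181's by 79 (still > 55) to reach 2132.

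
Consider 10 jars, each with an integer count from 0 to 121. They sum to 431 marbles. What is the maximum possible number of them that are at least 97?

4

With k values at 97 or above and the rest at least 0, the sum is at least 0 + 97k.
Since the sum is 431, we need 97k ≤ 431, i.e. k ≤ 4.
k = 4 is achieved by 4 values at 97 and 6 at 0, total 388; add 43 to one value (staying below 97) to reach 431.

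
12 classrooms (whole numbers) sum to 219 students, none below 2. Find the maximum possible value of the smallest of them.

If every one of the 12 were at least 19, the total would be at least 12 × 19 = 228 > 219.
Achievable: 9 of them at 18 and 3 at 19 total 219.

18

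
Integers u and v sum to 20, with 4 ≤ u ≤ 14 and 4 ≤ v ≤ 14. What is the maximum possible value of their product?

For a fixed sum, the product uv is largest when u and v are as close as possible.
Taking u = 10 and v = 10 (both in [4, 14]) gives uv = 100.

100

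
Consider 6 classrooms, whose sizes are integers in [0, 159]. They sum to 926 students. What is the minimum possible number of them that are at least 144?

If only k of them are at least 144, the other 6 − k are at most 143, so the total is at most k·159 + (6 − k)·143.
This must reach 926, so k·159 + (6 − k)·143 ≥ 926, giving k ≥ 5.
Exactly 5 works: 5 values at 159 and 1 at 143 total 938; lower one of the high values by 12 (still ≥ 144) to hit 926.

5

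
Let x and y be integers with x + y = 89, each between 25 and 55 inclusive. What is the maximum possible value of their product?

With x + y fixed, xy peaks when the two are closest together.
Taking x = 44 and y = 45 (both in [25, 55]) gives xy = 1980.

1980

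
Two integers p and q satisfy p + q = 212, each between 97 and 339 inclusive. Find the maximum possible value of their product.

11236

With p + q fixed, pq peaks when the two are closest together.
Taking p = 106 and q = 106 (both in [97, 339]) gives pq = 11236.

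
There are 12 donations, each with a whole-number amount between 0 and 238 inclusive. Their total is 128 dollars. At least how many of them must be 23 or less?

7

If only k of them are at most 23, the other 12 − k are at least 24, so the total is at least (12 − k)·24 + k·0.
This is ≤ 128, so (12 − k)·24 + 0k ≤ 128, which gives k ≥ 7.
Exactly 7 works: 7 values at 0 and 5 at 24 total 120; raise one of the low values by 8 (still ≤ 23) to hit 128.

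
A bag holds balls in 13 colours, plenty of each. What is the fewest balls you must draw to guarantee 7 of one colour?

79

In the worst case you draw 6 of each of the 13 colours: 13 × 6 = 78.
One more forces 7 of some colour, so 78 + 1 = 79.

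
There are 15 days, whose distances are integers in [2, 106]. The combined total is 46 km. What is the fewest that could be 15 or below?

If only k of them are at most 15, the other 15 − k are at least 16, so the total is at least (15 − k)·16 + k·2.
This is ≤ 46, so (15 − k)·16 + 2k ≤ 46, which gives k ≥ 14.
Exactly 14 works: 14 values at 2 and 1 at 16 total 44; raise one of the low values by 2 (still ≤ 15) to hit 46.

14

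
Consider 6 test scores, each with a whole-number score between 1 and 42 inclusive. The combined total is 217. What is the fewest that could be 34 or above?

3

Suppose at most 6 − j of them reach 34; then j values are ≤ 33 and the rest ≤ 42.
The total is then ≤ 33·j + 42·(6 − j) = 252 − 9j. For this to be ≥ 217 we need j ≤ 3, so at least 6 − 3 = 3 must reach 34.
Exactly 3 works: 3 values at 42 and 3 at 33 total 225; lower one of the high values by 8 (still ≥ 34) to hit 217.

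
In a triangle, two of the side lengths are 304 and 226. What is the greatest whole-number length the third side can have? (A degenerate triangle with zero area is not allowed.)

The third side must be less than 304 + 226 = 530.
The largest integer below 530 is 529.

529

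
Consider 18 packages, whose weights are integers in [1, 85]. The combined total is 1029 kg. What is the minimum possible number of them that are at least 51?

If only k of them are at least 51, the other 18 − k are at most 50, so the total is at most k·85 + (18 − k)·50.
This must reach 1029, so k·85 + (18 − k)·50 ≥ 1029, giving k ≥ 4.
Exactly 4 works: 4 values at 85 and 14 at 50 total 1040; lower one of the high values by 11 (still ≥ 51) to hit 1029.

4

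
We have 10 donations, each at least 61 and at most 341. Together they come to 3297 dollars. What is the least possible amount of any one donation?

228

To make one donation as small as possible, make the other 9 as large as possible.
The other 9 contribute at most 9 × 341 = 3069, leaving at least 3297 − 3069 = 228.
Since 228 ≥ 61, this is achievable: one at 228 and 9 at 341.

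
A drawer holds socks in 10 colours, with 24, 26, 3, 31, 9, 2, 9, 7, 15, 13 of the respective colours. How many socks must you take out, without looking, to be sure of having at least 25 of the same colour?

131

In the worst case you take as many as possible of each colour without reaching 25: 24 + 24 + 3 + 24 + 9 + 2 + 9 + 7 + 15 + 13 = 130.
The next one must give 25 of some colour, so 130 + 1 = 131.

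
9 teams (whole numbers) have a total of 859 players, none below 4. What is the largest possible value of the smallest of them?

If every one of the 9 were at least 96, the total would be at least 9 × 96 = 864 > 859.
Taking 5 copies of 95 and 4 copies of 96 gives exactly 859, so 95 is attained.

95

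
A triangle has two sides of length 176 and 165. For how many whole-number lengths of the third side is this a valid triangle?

329

The triangle inequality gives |176 − 165| < c < 176 + 165, i.e. 11 < c < 341.
So c can be any integer from 12 to 340: 329 values.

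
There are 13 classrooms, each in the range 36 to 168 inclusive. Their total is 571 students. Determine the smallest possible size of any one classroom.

36

To make one classroom as small as possible, make the other 12 as large as possible.
The other 12 can take up 12 × 168 = 2016 ≥ 571 − 36, so one classroom can sit at its floor of 36.
Achievable: one at 36 and the other 12 totalling 535, which fits since 12 × 36 ≤ 535 ≤ 12 × 168.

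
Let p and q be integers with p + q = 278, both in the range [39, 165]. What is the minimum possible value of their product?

For a fixed sum, pq is smallest when p and q are as far apart as possible.
At the endpoint p = 113, q = 278 − 113 = 165, so pq = 113 × 165 = 18645.

18645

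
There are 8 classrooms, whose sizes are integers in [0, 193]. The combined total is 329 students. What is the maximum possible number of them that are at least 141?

If k of the values are ≥ 141, the total is ≥ 141k + 0(8 − k).
Setting 141k + 0(8 − k) ≤ 329 gives 141k ≤ 329, so k ≤ 2.
k = 2 is achieved by 2 values at 141 and 6 at 0, total 282; add 47 to one value (staying below 141) to reach 329.

2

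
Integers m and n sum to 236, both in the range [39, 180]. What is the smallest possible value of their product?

mn = m(236 − m) is concave in m, so over [56, 180] it is minimized at an endpoint.
At the endpoint m = 56, n = 236 − 56 = 180, so mn = 56 × 180 = 10080.

10080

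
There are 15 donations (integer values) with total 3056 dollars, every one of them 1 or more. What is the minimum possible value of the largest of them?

204

Some value must be at least ⌈3056/15⌉ = 204, since 15 × 203 = 3045 < 3056.
Achievable: 11 of them at 204 and 4 at 203 total 3056.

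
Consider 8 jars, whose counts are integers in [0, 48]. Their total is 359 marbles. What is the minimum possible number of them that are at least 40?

Suppose at most 8 − j of them reach 40; then j values are ≤ 39 and the rest ≤ 48.
The total is then ≤ 39·j + 48·(8 − j) = 384 − 9j. For this to be ≥ 359 we need j ≤ 2, so at least 8 − 2 = 6 must reach 40.
Exactly 6 works: 6 values at 48 and 2 at 39 total 366; lower one of the high values by 7 (still ≥ 40) to hit 359.

6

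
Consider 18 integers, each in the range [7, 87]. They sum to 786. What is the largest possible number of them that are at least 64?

Suppose k of them are at least 64. Those contribute at least 64 each and the other 18 − k at least 7 each.
So the total is at least 64k + 7(18 − k) = 126 + 57k. This must be ≤ 786, giving k ≤ 11.
k = 11 is achieved by 11 values at 64 and 7 at 7, total 753; add 33 to one value (staying below 64) to reach 786.

11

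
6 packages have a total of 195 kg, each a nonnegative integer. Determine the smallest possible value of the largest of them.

33

Some value must be at least ⌈195/6⌉ = 33, since 6 × 32 = 192 < 195.
Achievable: 3 of them at 33 and 3 at 32 total 195.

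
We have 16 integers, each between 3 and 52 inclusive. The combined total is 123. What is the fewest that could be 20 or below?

Let j be the number exceeding 20. Then the total is ≥ 21·j + 3·(16 − j) = 48 + 18j.
So 18j ≤ 75 and j ≤ 4; hence at least 16 − 4 = 12 are ≤ 20.
Exactly 12 works: 12 values at 3 and 4 at 21 total 120; raise one of the low values by 3 (still ≤ 20) to hit 123.

12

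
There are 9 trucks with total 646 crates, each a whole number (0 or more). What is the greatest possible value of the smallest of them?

71

If every one of the 9 were at least 72, the total would be at least 9 × 72 = 648 > 646.
Equality holds with 2 values of 71 and 7 values of 72.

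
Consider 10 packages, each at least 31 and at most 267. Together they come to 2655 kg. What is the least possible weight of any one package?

252

Minimizing one value means maximizing the remaining 9.
The other 9 contribute at most 9 × 267 = 2403, leaving at least 2655 − 2403 = 252.
Since 252 ≥ 31, this is achievable: one at 252 and 9 at 267.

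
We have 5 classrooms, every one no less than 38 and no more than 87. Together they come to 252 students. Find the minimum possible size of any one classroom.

Minimizing one value means maximizing the remaining 4.
The other 4 can take up 4 × 87 = 348 ≥ 252 − 38, so one classroom can sit at its floor of 38.
Achievable: one at 38 and the other 4 totalling 214, which fits since 4 × 38 ≤ 214 ≤ 4 × 87.

38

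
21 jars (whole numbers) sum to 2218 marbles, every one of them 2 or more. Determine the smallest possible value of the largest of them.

The 21 values sum to 2218, so their maximum is at least ⌈2218/21⌉ = 106.
Equality holds with 13 values of 106 and 8 values of 105.

106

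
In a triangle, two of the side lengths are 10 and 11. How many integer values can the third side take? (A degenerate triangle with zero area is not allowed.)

The triangle inequality gives |10 − 11| < c < 10 + 11, i.e. 1 < c < 21.
So c can be any integer from 2 to 20: 19 values.

19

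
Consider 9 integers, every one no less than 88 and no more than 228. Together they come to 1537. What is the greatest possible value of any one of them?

Maximizing one value means minimizing the remaining 8.
The other 8 contribute at least 8 × 88 = 704, leaving at most 1537 − 704 = 833.
But each integer is capped at 228, so the maximum is 228.
Achievable: one at 228 and the other 8 totalling 1309, which fits since 8 × 88 ≤ 1309 ≤ 8 × 228.

228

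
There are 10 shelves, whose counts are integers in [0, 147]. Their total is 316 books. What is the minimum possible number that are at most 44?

3

Let j be the number exceeding 44. Then the total is ≥ 45·j + 0·(10 − j) = 0 + 45j.
So 45j ≤ 316 and j ≤ 7; hence at least 10 − 7 = 3 are ≤ 44.
Exactly 3 works: 3 values at 0 and 7 at 45 total 315; raise one of the low values by 1 (still ≤ 44) to hit 316.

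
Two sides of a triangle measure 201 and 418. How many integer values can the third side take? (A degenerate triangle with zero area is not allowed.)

The triangle inequality gives |201 − 418| < c < 201 + 418, i.e. 217 < c < 619.
So c can be any integer from 218 to 618: 401 values.

401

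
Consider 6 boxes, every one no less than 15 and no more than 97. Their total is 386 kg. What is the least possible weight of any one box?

To make one box as small as possible, make the other 5 as large as possible.
The other 5 can take up 5 × 97 = 485 ≥ 386 − 15, so one box can sit at its floor of 15.
Achievable: one at 15 and the other 5 totalling 371, which fits since 5 × 15 ≤ 371 ≤ 5 × 97.

15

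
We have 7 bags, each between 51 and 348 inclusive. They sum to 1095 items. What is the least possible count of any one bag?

Minimizing one value means maximizing the remaining 6.
The other 6 can take up 6 × 348 = 2088 ≥ 1095 − 51, so one bag can sit at its floor of 51.
Achievable: one at 51 and the other 6 totalling 1044, which fits since 6 × 51 ≤ 1044 ≤ 6 × 348.

51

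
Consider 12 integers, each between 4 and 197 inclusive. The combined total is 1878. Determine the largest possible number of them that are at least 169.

Suppose k of them are at least 169. Those contribute at least 169 each and the other 12 − k at least 4 each.
So the total is at least 169k + 4(12 − k) = 48 + 165k. This must be ≤ 1878, giving k ≤ 11.
k = 11 is achieved by 11 values at 169 and 1 at 4, total 1863; add 15 to one value (staying below 169) to reach 1878.

11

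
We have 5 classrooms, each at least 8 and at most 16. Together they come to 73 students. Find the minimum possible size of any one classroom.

9

Minimizing one value means maximizing the remaining 4.
The other 4 contribute at most 4 × 16 = 64, leaving at least 73 − 64 = 9.
Since 9 ≥ 8, this is achievable: one at 9 and 4 at 16.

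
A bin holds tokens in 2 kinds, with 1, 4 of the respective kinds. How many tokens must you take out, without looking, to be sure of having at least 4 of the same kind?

5

In the worst case you take as many as possible of each kind without reaching 4: 1 + 3 = 4.
The next one must give 4 of some kind, so 4 + 1 = 5.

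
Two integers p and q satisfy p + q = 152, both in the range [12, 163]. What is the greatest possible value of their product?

5776

pq = p(152 − p) is maximized when p is as near 152/2 as the bounds allow.
Taking p = 76 and q = 76 (both in [12, 163]) gives pq = 5776.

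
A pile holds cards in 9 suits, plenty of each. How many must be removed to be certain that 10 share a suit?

You could draw 9 of every suit without reaching 10 of any — 81 in all.
One more forces 10 of some suit, so 81 + 1 = 82.

82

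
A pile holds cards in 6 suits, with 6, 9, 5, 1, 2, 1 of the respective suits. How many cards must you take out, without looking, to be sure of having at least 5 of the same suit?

In the worst case you take as many as possible of each suit without reaching 5: 4 + 4 + 4 + 1 + 2 + 1 = 16.
The next one must give 5 of some suit, so 16 + 1 = 17.

17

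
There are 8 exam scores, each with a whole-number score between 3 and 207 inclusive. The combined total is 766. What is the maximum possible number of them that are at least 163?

4

Suppose k of them are at least 163. Those contribute at least 163 each and the other 8 − k at least 3 each.
So the total is at least 163k + 3(8 − k) = 24 + 160k. This must be ≤ 766, giving k ≤ 4.
k = 4 is achieved by 4 values at 163 and 4 at 3, total 664; add 102 to one value (staying below 163) to reach 766.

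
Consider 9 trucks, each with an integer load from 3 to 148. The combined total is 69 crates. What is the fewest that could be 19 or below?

7

Let j be the number exceeding 19. Then the total is ≥ 20·j + 3·(9 − j) = 27 + 17j.
So 17j ≤ 42 and j ≤ 2; hence at least 9 − 2 = 7 are ≤ 19.
Exactly 7 works: 7 values at 3 and 2 at 20 total 61; raise one of the low values by 8 (still ≤ 19) to hit 69.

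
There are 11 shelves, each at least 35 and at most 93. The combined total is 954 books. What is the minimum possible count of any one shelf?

Minimizing one value means maximizing the remaining 10.
The other 10 can take up 10 × 93 = 930 ≥ 954 − 35, so one shelf can sit at its floor of 35.
Achievable: one at 35 and the other 10 totalling 919, which fits since 10 × 35 ≤ 919 ≤ 10 × 93.

35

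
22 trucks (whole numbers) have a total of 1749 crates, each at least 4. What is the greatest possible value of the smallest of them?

79

The average is 1749/22 < 80, so some value is ≤ 79.
Equality holds with 11 values of 79 and 11 values of 80.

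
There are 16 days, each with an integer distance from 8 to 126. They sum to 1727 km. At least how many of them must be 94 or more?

8

If only k of them are at least 94, the other 16 − k are at most 93, so the total is at most k·126 + (16 − k)·93.
This must reach 1727, so k·126 + (16 − k)·93 ≥ 1727, giving k ≥ 8.
Exactly 8 works: 8 values at 126 and 8 at 93 total 1752; lower one of the high values by 25 (still ≥ 94) to hit 1727.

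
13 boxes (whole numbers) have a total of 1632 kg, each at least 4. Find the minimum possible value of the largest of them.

126

The 13 values sum to 1632, so their maximum is at least ⌈1632/13⌉ = 126.
Equality holds with 7 values of 126 and 6 values of 125.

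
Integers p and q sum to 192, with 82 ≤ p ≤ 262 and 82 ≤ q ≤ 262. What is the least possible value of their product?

For a fixed sum, pq is smallest when p and q are as far apart as possible.
The extreme feasible split is p = 82, q = 110, giving pq = 9020.

9020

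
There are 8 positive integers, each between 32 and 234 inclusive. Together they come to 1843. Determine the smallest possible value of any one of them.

Minimizing one value means maximizing the remaining 7.
The other 7 contribute at most 7 × 234 = 1638, leaving at least 1843 − 1638 = 205.
Since 205 ≥ 32, this is achievable: one at 205 and 7 at 234.

205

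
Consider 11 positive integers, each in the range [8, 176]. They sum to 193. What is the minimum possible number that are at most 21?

4

Let j be the number exceeding 21. Then the total is ≥ 22·j + 8·(11 − j) = 88 + 14j.
So 14j ≤ 105 and j ≤ 7; hence at least 11 − 7 = 4 are ≤ 21.
Exactly 4 works: 4 values at 8 and 7 at 22 total 186; raise one of the low values by 7 (still ≤ 21) to hit 193.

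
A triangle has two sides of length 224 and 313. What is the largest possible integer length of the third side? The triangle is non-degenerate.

536

The third side must be less than 224 + 313 = 537.
The largest integer below 537 is 536.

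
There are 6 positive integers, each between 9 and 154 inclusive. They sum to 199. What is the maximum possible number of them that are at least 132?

1

Suppose k of them are at least 132. Those contribute at least 132 each and the other 6 − k at least 9 each.
So the total is at least 132k + 9(6 − k) = 54 + 123k. This must be ≤ 199, giving k ≤ 1.
k = 1 is achieved by 1 value at 132 and 5 at 9, total 177; add 22 to one value (staying below 132) to reach 199.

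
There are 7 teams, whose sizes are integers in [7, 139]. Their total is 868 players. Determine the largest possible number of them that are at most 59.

Suppose k of them are at most 59. Those contribute at most 59 each and the rest at most 139 each.
So the total is at most 59k + 139(7 − k) = 973 − 80k. This must still be ≥ 868, so k ≤ 1.
k = 1 is achieved by 1 value at 59 and 6 at 139, total 893; lower one of the 139's by 25 (still > 59) to reach 868.

1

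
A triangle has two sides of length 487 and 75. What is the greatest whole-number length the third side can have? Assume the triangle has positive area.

561

The third side must be less than 487 + 75 = 562.
The largest integer below 562 is 561.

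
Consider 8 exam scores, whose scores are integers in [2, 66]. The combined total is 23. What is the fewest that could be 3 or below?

Each value above 3 is at least 4, contributing at least 4 − 2 = 2 above the floor 2.
The sum exceeds the floor total 16 by 7, so at most ⌊7/2⌋ = 3 exceed 3, and at least 5 are ≤ 3.
Exactly 5 works: 5 values at 2 and 3 at 4 total 22; raise one of the low values by 1 (still ≤ 3) to hit 23.

5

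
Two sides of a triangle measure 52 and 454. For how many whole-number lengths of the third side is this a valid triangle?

The triangle inequality gives |52 − 454| < c < 52 + 454, i.e. 402 < c < 506.
So c can be any integer from 403 to 505: 103 values.

103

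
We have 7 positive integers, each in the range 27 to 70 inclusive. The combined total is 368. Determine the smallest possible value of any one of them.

27

To make one integer as small as possible, make the other 6 as large as possible.
The other 6 can take up 6 × 70 = 420 ≥ 368 − 27, so one integer can sit at its floor of 27.
Achievable: one at 27 and the other 6 totalling 341, which fits since 6 × 27 ≤ 341 ≤ 6 × 70.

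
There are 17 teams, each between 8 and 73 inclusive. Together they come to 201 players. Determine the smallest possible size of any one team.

To make one team as small as possible, make the other 16 as large as possible.
The other 16 can take up 16 × 73 = 1168 ≥ 201 − 8, so one team can sit at its floor of 8.
Achievable: one at 8 and the other 16 totalling 193, which fits since 16 × 8 ≤ 193 ≤ 16 × 73.

8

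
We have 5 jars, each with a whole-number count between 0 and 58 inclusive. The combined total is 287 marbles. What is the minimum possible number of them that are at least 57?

Each value short of 57 is at most 56, costing at least 58 − 56 = 2 against the maximum total of 290.
We can afford to lose at most 290 − 287 = 3, so at most ⌊3/2⌋ = 1 fall short, and at least 4 are ≥ 57.
Exactly 4 works: 4 values at 58 and 1 at 56 total 288; lower one of the high values by 1 (still ≥ 57) to hit 287.

4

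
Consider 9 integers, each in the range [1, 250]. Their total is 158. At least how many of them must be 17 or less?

1

Each value above 17 is at least 18, contributing at least 18 − 1 = 17 above the floor 1.
The sum exceeds the floor total 9 by 149, so at most ⌊149/17⌋ = 8 exceed 17, and at least 1 are ≤ 17.
Exactly 1 works: 1 value at 1 and 8 at 18 total 145; raise one of the low values by 13 (still ≤ 17) to hit 158.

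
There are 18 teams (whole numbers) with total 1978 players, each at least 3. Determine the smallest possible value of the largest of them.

Some value must be at least ⌈1978/18⌉ = 110, since 18 × 109 = 1962 < 1978.
Achievable: 16 of them at 110 and 2 at 109 total 1978.

110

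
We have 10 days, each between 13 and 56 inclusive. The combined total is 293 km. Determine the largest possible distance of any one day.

Maximizing one value means minimizing the remaining 9.
The other 9 contribute at least 9 × 13 = 117, leaving at most 293 − 117 = 176.
But each day is capped at 56, so the maximum is 56.
Achievable: one at 56 and the other 9 totalling 237, which fits since 9 × 13 ≤ 237 ≤ 9 × 56.

56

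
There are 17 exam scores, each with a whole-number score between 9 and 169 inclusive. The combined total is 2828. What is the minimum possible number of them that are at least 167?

Suppose at most 17 − j of them reach 167; then j values are ≤ 166 and the rest ≤ 169.
The total is then ≤ 166·j + 169·(17 − j) = 2873 − 3j. For this to be ≥ 2828 we need j ≤ 15, so at least 17 − 15 = 2 must reach 167.
Exactly 2 works: 2 values at 169 and 15 at 166 total 2828.

2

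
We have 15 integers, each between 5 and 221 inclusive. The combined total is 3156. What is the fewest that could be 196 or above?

9

If only k of them are at least 196, the other 15 − k are at most 195, so the total is at most k·221 + (15 − k)·195.
This must reach 3156, so k·221 + (15 − k)·195 ≥ 3156, giving k ≥ 9.
Exactly 9 works: 9 values at 221 and 6 at 195 total 3159; lower one of the high values by 3 (still ≥ 196) to hit 3156.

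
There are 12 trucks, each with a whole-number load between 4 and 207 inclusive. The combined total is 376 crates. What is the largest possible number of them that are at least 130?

Suppose k of them are at least 130. Those contribute at least 130 each and the other 12 − k at least 4 each.
So the total is at least 130k + 4(12 − k) = 48 + 126k. This must be ≤ 376, giving k ≤ 2.
k = 2 is achieved by 2 values at 130 and 10 at 4, total 300; add 76 to one value (staying below 130) to reach 376.

2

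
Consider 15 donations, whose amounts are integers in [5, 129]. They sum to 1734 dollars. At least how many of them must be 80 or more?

Each value short of 80 is at most 79, costing at least 129 − 79 = 50 against the maximum total of 1935.
We can afford to lose at most 1935 − 1734 = 201, so at most ⌊201/50⌋ = 4 fall short, and at least 11 are ≥ 80.
Exactly 11 works: 11 values at 129 and 4 at 79 total 1735; lower one of the high values by 1 (still ≥ 80) to hit 1734.

11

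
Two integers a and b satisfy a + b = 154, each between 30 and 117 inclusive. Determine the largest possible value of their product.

5929

For a fixed sum, the product ab is largest when a and b are as close as possible.
Taking a = 77 and b = 77 (both in [30, 117]) gives ab = 5929.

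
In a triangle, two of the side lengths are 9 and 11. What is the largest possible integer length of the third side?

The third side must be less than 9 + 11 = 20.
The largest integer below 20 is 19.

19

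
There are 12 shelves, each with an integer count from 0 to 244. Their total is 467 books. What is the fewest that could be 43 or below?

Each value above 43 is at least 44, contributing at least 44 − 0 = 44 above the floor 0.
The sum exceeds the floor total 0 by 467, so at most ⌊467/44⌋ = 10 exceed 43, and at least 2 are ≤ 43.
Exactly 2 works: 2 values at 0 and 10 at 44 total 440; raise one of the low values by 27 (still ≤ 43) to hit 467.

2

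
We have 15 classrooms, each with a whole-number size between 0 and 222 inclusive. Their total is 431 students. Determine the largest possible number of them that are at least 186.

2

If k of the values are ≥ 186, the total is ≥ 186k + 0(15 − k).
Setting 186k + 0(15 − k) ≤ 431 gives 186k ≤ 431, so k ≤ 2.
k = 2 is achieved by 2 values at 186 and 13 at 0, total 372; add 59 to one value (staying below 186) to reach 431.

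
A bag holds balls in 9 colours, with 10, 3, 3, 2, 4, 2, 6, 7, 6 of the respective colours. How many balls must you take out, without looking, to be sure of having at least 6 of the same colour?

In the worst case you take as many as possible of each colour without reaching 6: 5 + 3 + 3 + 2 + 4 + 2 + 5 + 5 + 5 = 34.
The next one must give 6 of some colour, so 34 + 1 = 35.

35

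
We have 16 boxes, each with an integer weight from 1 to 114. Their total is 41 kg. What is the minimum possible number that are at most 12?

14

Let j be the number exceeding 12. Then the total is ≥ 13·j + 1·(16 − j) = 16 + 12j.
So 12j ≤ 25 and j ≤ 2; hence at least 16 − 2 = 14 are ≤ 12.
Exactly 14 works: 14 values at 1 and 2 at 13 total 40; raise one of the low values by 1 (still ≤ 12) to hit 41.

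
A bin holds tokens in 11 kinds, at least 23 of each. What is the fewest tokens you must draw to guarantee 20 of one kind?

210

You could draw 19 of every kind without reaching 20 of any — 209 in all.
One more forces 20 of some kind, so 209 + 1 = 210.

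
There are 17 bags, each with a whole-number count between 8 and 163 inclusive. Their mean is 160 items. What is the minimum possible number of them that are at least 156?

The total is 17 × 160 = 2720.
Each value short of 156 is at most 155, costing at least 163 − 155 = 8 against the maximum total of 2771.
We can afford to lose at most 2771 − 2720 = 51, so at most ⌊51/8⌋ = 6 fall short, and at least 11 are ≥ 156.
Exactly 11 works: 11 values at 163 and 6 at 155 total 2723; lower one of the high values by 3 (still ≥ 156) to hit 2720.

11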